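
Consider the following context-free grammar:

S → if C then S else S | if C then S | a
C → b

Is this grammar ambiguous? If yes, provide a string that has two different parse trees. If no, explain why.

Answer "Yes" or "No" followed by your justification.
The 'dangling else' can attach to either if. Two leftmost derivations of  if b then if b then a else a:
  (1) S ⇒ if C then S else S ⇒ if b then S else S ⇒ if b then if C then S else S ⇒ if b then if b then S else S ⇒ if b then if b then a else S ⇒ if b then if b then a else a   (else belongs to the outer if)
  (2) S ⇒ if C then S ⇒ if b then S ⇒ if b then if C then S else S ⇒ if b then if b then S else S ⇒ if b then if b then a else S ⇒ if b then if b then a else a   (else belongs to the inner if)
Two distinct parse trees for the same string, so the grammar is ambiguous.

Final answer: Yes - the string 'if b then if b then a else a' has two distinct leftmost derivations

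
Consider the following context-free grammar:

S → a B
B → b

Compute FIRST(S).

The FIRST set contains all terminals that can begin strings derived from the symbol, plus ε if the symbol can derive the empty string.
S has the single production S → a B, whose right-hand side begins with the terminal a. So FIRST(S) = {a}.

Final answer: {a}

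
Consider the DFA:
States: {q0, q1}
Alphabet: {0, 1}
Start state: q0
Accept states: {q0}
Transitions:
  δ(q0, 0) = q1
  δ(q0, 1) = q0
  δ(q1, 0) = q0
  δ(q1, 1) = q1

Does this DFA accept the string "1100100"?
Processing string "1100100":
  q0 --1--> q0
  q0 --1--> q0
  q0 --0--> q1
  q1 --0--> q0
  q0 --1--> q0
  q0 --0--> q1
  q1 --0--> q0
Final state: q0
Accept states: {q0}
q0 is an accept state, so the string is accepted.

Final answer: Yes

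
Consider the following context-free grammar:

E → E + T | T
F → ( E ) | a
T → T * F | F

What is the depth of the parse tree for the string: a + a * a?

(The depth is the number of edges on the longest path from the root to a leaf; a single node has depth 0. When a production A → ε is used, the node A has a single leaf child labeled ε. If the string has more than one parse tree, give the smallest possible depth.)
The grammar is unambiguous; the parse tree of a + a * a is:
E → E + T at the root (depth 0).
  Left E (depth 1) → T (2) → F (3) → a (4).
  Right T (depth 1) → T * F; that T (2) → F (3) → a (4); F (2) → a (3).
The longest root-to-leaf paths have 4 edges.
Depth = 4.

Final answer: 4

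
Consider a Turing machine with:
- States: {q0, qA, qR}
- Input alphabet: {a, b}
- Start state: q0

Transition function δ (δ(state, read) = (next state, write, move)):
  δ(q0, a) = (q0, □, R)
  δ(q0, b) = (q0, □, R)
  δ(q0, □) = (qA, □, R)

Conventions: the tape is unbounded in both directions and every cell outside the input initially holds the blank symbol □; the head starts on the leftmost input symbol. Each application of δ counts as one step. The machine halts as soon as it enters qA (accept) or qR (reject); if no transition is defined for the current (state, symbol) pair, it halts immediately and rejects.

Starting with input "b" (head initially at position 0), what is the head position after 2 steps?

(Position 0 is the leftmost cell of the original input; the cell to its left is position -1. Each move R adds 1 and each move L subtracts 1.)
Step 0: [q0]b (head at position 0)
Step 1: δ(q0, b) = (q0, □, R)  ⊢  □[q0]□ (head at position 1)
Step 2: δ(q0, □) = (qA, □, R)  ⊢  □□[qA]□ (head at position 2)
Head position after 2 steps: 2

Final answer: Position 2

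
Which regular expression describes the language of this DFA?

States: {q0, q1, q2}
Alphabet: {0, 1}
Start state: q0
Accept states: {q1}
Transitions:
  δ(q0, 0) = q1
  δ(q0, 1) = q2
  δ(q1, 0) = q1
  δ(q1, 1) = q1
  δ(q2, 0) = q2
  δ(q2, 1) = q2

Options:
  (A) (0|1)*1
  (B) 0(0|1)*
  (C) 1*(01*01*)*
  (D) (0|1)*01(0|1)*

Testing sample strings against the DFA:
  '101' -> rejected
  '00110' -> accepted
  '11' -> rejected
  '0100' -> accepted
Checking each option for a counterexample:
  (A) (0|1)*1: '0' is accepted by the DFA but does not match the regex → eliminated
  (B) 0(0|1)*: agrees with the DFA on all strings of length ≤ 4
  (C) 1*(01*01*)*: ε is rejected by the DFA but matches the regex → eliminated
  (D) (0|1)*01(0|1)*: '0' is accepted by the DFA but does not match the regex → eliminated
Only (B) 0(0|1)* is consistent with the DFA.

Final answer: (B) 0(0|1)*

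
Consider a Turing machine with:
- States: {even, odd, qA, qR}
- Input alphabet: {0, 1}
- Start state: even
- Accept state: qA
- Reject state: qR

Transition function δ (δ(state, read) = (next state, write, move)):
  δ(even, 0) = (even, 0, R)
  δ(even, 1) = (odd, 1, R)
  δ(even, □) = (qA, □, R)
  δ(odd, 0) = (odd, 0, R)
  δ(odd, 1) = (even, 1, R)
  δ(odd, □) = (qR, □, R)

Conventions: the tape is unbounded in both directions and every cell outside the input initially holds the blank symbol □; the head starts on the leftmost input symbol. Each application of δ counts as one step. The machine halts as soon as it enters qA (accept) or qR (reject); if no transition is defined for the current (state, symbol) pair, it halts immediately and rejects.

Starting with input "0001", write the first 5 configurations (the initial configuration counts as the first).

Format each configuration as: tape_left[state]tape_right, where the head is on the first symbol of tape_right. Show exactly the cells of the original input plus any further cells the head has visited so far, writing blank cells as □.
Step 0: [even]0001 (head at position 0)
Step 1: δ(even, 0) = (even, 0, R)  ⊢  0[even]001 (head at position 1)
Step 2: δ(even, 0) = (even, 0, R)  ⊢  00[even]01 (head at position 2)
Step 3: δ(even, 0) = (even, 0, R)  ⊢  000[even]1 (head at position 3)
Step 4: δ(even, 1) = (odd, 1, R)  ⊢  0001[odd]□ (head at position 4)

Final answer: [even]0001 ⊢ 0[even]001 ⊢ 00[even]01 ⊢ 000[even]1 ⊢ 0001[odd]□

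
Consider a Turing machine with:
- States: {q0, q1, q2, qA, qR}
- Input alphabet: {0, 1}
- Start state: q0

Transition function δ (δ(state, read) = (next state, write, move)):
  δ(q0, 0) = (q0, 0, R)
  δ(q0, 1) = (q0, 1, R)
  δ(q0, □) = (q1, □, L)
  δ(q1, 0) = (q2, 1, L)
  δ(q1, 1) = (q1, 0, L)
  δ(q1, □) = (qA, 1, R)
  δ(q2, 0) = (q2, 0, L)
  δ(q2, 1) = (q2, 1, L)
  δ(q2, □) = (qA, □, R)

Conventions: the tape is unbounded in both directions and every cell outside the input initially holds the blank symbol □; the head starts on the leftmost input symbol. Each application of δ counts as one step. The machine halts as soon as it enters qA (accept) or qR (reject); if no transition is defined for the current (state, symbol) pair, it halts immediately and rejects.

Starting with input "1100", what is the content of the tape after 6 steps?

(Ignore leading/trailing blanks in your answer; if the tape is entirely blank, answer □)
Step 0: [q0]1100 (head at position 0)
Step 1: δ(q0, 1) = (q0, 1, R)  ⊢  1[q0]100 (head at position 1)
Step 2: δ(q0, 1) = (q0, 1, R)  ⊢  11[q0]00 (head at position 2)
Step 3: δ(q0, 0) = (q0, 0, R)  ⊢  110[q0]0 (head at position 3)
Step 4: δ(q0, 0) = (q0, 0, R)  ⊢  1100[q0]□ (head at position 4)
Step 5: δ(q0, □) = (q1, □, L)  ⊢  110[q1]0□ (head at position 3)
Step 6: δ(q1, 0) = (q2, 1, L)  ⊢  11[q2]01□ (head at position 2)
Tape after 6 steps (ignoring surrounding blanks): 1101

Final answer: Tape: 1101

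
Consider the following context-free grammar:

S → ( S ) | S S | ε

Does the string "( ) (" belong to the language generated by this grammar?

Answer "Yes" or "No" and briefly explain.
Each production adds parentheses only in matched pairs (S → ( S )) or none at all, so every derived string has equally many '(' and ')'. The string ( ) ( has two '(' and one ')', so it cannot be derived.

Final answer: No - no valid derivation exists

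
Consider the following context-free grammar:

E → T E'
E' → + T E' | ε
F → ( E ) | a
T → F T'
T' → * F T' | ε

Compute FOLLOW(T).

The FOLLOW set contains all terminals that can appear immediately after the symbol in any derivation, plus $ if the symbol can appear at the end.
Useful FIRST sets: FIRST(E') = {+, ε}, FIRST(T') = {*, ε} (both E' and T' are nullable).
FOLLOW(E): E is the start symbol → $; E appears in F → ( E ) followed by ')' → FOLLOW(E) = {), $}.
FOLLOW(E'): E' appears at the right end of E → T E' and of E' → + T E', so FOLLOW(E') ⊇ FOLLOW(E) (the second occurrence adds nothing new). FOLLOW(E') = {), $}.
FOLLOW(T): in E → T E' and E' → + T E', T is followed by E': add FIRST(E') minus ε = {+}; since E' is nullable, also add FOLLOW(E) and FOLLOW(E') = {), $}. FOLLOW(T) = {+, ), $}.

Final answer: {$, ), +}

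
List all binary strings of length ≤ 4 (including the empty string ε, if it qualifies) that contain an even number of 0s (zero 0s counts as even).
Checking every binary string of length 0 to 4:
  Length 0: accepted: ε | rejected: (none)
  Length 1: accepted: 1 | rejected: 0
  Length 2: accepted: 00, 11 | rejected: 01, 10
  Length 3: accepted: 001, 010, 100, 111 | rejected: 000, 011, 101, 110
  Length 4: accepted: 0000, 0011, 0101, 0110, 1001, 1010, 1100, 1111 | rejected: 0001, 0010, 0100, 0111, 1000, 1011, 1101, 1110
Total: 16 string(s).

Final answer: ε, 1, 00, 11, 001, 010, 100, 111, 0000, 0011, 0101, 0110, 1001, 1010, 1100, 1111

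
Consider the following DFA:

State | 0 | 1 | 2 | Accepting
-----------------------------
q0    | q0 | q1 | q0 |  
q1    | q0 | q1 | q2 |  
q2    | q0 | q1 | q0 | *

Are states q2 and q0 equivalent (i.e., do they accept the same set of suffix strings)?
Try the suffix ε (the empty string).
From q2: q2 — accepting.
From q0: q0 — not accepting.
The two states disagree on this suffix, so they are not equivalent.

Final answer: No. Distinguishing string: ε (the empty string) - accepted from q2 but not from q0.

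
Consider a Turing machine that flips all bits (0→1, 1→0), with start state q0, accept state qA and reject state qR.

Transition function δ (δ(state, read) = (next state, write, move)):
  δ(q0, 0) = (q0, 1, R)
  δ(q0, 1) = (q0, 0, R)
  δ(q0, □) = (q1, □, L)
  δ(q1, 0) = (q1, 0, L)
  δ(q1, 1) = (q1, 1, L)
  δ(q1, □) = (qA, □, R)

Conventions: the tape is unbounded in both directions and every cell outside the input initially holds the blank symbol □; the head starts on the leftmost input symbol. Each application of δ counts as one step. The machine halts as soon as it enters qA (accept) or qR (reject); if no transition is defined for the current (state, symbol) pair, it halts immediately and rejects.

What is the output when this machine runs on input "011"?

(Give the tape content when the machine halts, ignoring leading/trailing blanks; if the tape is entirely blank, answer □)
Step 0: [q0]011 (head at position 0)
Step 1: δ(q0, 0) = (q0, 1, R)  ⊢  1[q0]11 (head at position 1)
Step 2: δ(q0, 1) = (q0, 0, R)  ⊢  10[q0]1 (head at position 2)
Step 3: δ(q0, 1) = (q0, 0, R)  ⊢  100[q0]□ (head at position 3)
Step 4: δ(q0, □) = (q1, □, L)  ⊢  10[q1]0□ (head at position 2)
Step 5: δ(q1, 0) = (q1, 0, L)  ⊢  1[q1]00□ (head at position 1)
Step 6: δ(q1, 0) = (q1, 0, L)  ⊢  [q1]100□ (head at position 0)
Step 7: δ(q1, 1) = (q1, 1, L)  ⊢  [q1]□100□ (head at position -1)
Step 8: δ(q1, □) = (qA, □, R)  ⊢  □[qA]100□ (head at position 0)
The machine is in qA, so it halts and accepts.
Tape content when halted (ignoring surrounding blanks): 100

Final answer: Output: 100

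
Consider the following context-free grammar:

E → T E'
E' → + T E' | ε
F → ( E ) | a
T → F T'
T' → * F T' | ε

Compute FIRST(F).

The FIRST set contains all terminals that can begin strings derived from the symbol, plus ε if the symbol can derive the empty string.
FIRST(F): F → ( E ) contributes '(' and F → a contributes 'a', so FIRST(F) = {(, a}. F is not nullable.

Final answer: {(, a}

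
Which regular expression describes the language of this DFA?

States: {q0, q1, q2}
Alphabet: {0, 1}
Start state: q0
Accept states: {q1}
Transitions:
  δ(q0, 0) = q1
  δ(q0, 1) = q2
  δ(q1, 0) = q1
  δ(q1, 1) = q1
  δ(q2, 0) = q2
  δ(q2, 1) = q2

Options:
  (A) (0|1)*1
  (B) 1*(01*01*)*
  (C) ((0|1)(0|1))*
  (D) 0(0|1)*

Testing sample strings against the DFA:
  '001' -> accepted
  '10' -> rejected
  '01' -> accepted
  '0101' -> accepted
Checking each option for a counterexample:
  (A) (0|1)*1: '0' is accepted by the DFA but does not match the regex → eliminated
  (B) 1*(01*01*)*: ε is rejected by the DFA but matches the regex → eliminated
  (C) ((0|1)(0|1))*: ε is rejected by the DFA but matches the regex → eliminated
  (D) 0(0|1)*: agrees with the DFA on all strings of length ≤ 4
Only (D) 0(0|1)* is consistent with the DFA.

Final answer: (D) 0(0|1)*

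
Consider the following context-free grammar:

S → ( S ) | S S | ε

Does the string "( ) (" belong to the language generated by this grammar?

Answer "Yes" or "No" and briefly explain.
Each production adds parentheses only in matched pairs (S → ( S )) or none at all, so every derived string has equally many '(' and ')'. The string ( ) ( has two '(' and one ')', so it cannot be derived.

Final answer: No - no valid derivation exists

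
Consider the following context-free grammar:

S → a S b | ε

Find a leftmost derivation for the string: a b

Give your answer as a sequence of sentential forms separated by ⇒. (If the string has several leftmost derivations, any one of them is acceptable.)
Start with S.
Step 1: the leftmost non-terminal is S; apply S → a S b:  a S b
Step 2: the leftmost non-terminal is S; apply S → ε:  a b

Final answer: S ⇒ a S b ⇒ a b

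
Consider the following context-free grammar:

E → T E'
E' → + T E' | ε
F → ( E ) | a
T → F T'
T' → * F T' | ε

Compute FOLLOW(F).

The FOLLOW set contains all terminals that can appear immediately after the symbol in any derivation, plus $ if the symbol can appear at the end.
Useful FIRST sets: FIRST(E') = {+, ε}, FIRST(T') = {*, ε} (both E' and T' are nullable).
FOLLOW(E): E is the start symbol → $; E appears in F → ( E ) followed by ')' → FOLLOW(E) = {), $}.
FOLLOW(E'): E' appears at the right end of E → T E' and of E' → + T E', so FOLLOW(E') ⊇ FOLLOW(E) (the second occurrence adds nothing new). FOLLOW(E') = {), $}.
FOLLOW(T): in E → T E' and E' → + T E', T is followed by E': add FIRST(E') minus ε = {+}; since E' is nullable, also add FOLLOW(E) and FOLLOW(E') = {), $}. FOLLOW(T) = {+, ), $}.
FOLLOW(T'): T' appears at the right end of T → F T' and of T' → * F T', so FOLLOW(T') = FOLLOW(T) = {+, ), $}.
FOLLOW(F): in T → F T' and T' → * F T', F is followed by T': add FIRST(T') minus ε = {*}; since T' is nullable, also add FOLLOW(T) and FOLLOW(T') = {+, ), $}. FOLLOW(F) = {*, +, ), $}.

Final answer: {$, ), *, +}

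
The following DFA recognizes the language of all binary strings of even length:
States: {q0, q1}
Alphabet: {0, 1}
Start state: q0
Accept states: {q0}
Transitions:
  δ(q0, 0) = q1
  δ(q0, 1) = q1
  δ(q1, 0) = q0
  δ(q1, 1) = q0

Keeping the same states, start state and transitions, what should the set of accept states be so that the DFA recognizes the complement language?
The DFA is complete (every state has a transition on every symbol), so the complement
is recognized by the same DFA with accepting and non-accepting states swapped.
Original accept states: {q0}
Complement accept states = All states - Original accept states
= {q0, q1} - {q0}
= {q1}
Complement language: strings of ODD length

Final answer: {q1}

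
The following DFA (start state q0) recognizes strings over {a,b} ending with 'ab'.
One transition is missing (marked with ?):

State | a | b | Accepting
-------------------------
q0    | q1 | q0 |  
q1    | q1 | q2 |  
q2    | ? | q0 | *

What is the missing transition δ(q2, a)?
q1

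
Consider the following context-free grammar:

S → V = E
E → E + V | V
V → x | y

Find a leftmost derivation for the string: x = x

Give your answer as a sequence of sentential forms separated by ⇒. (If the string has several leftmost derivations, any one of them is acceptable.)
Start with S.
Step 1: the leftmost non-terminal is S; apply S → V = E:  V = E
Step 2: the leftmost non-terminal is V; apply V → x:  x = E
Step 3: the leftmost non-terminal is E; apply E → V:  x = V
Step 4: the leftmost non-terminal is V; apply V → x:  x = x

Final answer: S ⇒ V = E ⇒ x = E ⇒ x = V ⇒ x = x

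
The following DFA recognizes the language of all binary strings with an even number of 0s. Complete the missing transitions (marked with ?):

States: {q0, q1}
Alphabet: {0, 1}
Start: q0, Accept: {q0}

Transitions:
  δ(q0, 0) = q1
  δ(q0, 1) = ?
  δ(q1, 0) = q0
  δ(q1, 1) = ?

What each state remembers (consistent with the given transitions and accept states):
  q0: an even number of 0s has been read so far
  q1: an odd number of 0s has been read so far
Filling in the missing entries:
  δ(q0, 1): in q0 (an even number of 0s has been read so far), after reading 1 we have: an even number of 0s has been read so far → q0
  δ(q1, 1): in q1 (an odd number of 0s has been read so far), after reading 1 we have: an odd number of 0s has been read so far → q1

Final answer: δ(q0, 1) = q0; δ(q1, 1) = q1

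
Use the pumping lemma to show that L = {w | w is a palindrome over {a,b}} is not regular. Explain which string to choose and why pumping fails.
Language: L = {w | w is a palindrome over {a,b}} (strings that read the same forwards and backwards)
Step 1: Assume for contradiction that L is regular, with pumping length p.
Step 2: Choose s = a^p b a^p. Then s ∈ L (it reads the same forwards and backwards) and |s| ≥ p.
Step 3: Consider any decomposition s = xyz with |xy| ≤ p and |y| > 0. Since |xy| ≤ p and the first p symbols of s are all a's, y = a^k for some k with 1 ≤ k ≤ p.
Step 4: Pumping up (i = 2): xy²z = a^(p+k) b a^p. Its reverse is a^p b a^(p+k) ≠ a^(p+k) b a^p (the single b is no longer in the middle), so xy²z is not a palindrome and xy²z ∉ L.
This contradicts the pumping lemma, so L is not regular.

Final answer: Choose s = a^p b a^p. Since |xy| ≤ p, y = a^k with k ≥ 1. Then xy²z = a^(p+k) b a^p is not a palindrome, so ∉ L.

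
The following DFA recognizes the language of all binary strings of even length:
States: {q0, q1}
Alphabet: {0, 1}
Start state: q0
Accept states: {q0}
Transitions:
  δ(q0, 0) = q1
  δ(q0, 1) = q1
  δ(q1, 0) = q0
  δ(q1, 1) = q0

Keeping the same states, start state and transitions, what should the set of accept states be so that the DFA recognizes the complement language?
The DFA is complete (every state has a transition on every symbol), so the complement
is recognized by the same DFA with accepting and non-accepting states swapped.
Original accept states: {q0}
Complement accept states = All states - Original accept states
= {q0, q1} - {q0}
= {q1}
Complement language: strings of ODD length

Final answer: {q1}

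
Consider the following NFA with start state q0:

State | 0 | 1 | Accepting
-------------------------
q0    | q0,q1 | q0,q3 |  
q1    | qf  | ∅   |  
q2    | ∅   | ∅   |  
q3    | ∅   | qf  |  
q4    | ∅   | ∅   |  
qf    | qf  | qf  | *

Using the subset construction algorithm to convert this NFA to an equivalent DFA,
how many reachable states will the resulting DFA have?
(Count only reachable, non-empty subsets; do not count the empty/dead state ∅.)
Start subset: {q0}
{q0}: on 0 → {q0, q1}, on 1 → {q0, q3}
{q0, q1}: on 0 → {q0, q1, qf}, on 1 → {q0, q3}
{q0, q3}: on 0 → {q0, q1}, on 1 → {q0, q3, qf}
{q0, q1, qf}: on 0 → {q0, q1, qf}, on 1 → {q0, q3, qf}
{q0, q3, qf}: on 0 → {q0, q1, qf}, on 1 → {q0, q3, qf}
Reachable non-empty subsets: {q0}, {q0, q1}, {q0, q3}, {q0, q1, qf}, {q0, q3, qf} — 5 in total.

Final answer: 5 states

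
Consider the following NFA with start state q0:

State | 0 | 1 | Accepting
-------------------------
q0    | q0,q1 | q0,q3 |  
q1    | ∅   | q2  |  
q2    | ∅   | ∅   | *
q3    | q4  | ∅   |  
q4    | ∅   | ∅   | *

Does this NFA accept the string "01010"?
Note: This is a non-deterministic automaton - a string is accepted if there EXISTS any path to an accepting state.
Track the set of states the NFA could be in: start {q0}
Read '0': {q0} → {q0, q1}
Read '1': {q0, q1} → {q0, q2, q3}
Read '0': {q0, q2, q3} → {q0, q1, q4}
Read '1': {q0, q1, q4} → {q0, q2, q3}
Read '0': {q0, q2, q3} → {q0, q1, q4}
Final set {q0, q1, q4} contains accepting state(s) {q4} → accepted.

Final answer: Yes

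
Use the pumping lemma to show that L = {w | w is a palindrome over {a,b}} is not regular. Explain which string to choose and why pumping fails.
Language: L = {w | w is a palindrome over {a,b}} (strings that read the same forwards and backwards)
Step 1: Assume for contradiction that L is regular, with pumping length p.
Step 2: Choose s = a^p b a^p. Then s ∈ L (it reads the same forwards and backwards) and |s| ≥ p.
Step 3: Consider any decomposition s = xyz with |xy| ≤ p and |y| > 0. Since |xy| ≤ p and the first p symbols of s are all a's, y = a^k for some k with 1 ≤ k ≤ p.
Step 4: Pumping up (i = 2): xy²z = a^(p+k) b a^p. Its reverse is a^p b a^(p+k) ≠ a^(p+k) b a^p (the single b is no longer in the middle), so xy²z is not a palindrome and xy²z ∉ L.
This contradicts the pumping lemma, so L is not regular.

Final answer: Choose s = a^p b a^p. Since |xy| ≤ p, y = a^k with k ≥ 1. Then xy²z = a^(p+k) b a^p is not a palindrome, so ∉ L.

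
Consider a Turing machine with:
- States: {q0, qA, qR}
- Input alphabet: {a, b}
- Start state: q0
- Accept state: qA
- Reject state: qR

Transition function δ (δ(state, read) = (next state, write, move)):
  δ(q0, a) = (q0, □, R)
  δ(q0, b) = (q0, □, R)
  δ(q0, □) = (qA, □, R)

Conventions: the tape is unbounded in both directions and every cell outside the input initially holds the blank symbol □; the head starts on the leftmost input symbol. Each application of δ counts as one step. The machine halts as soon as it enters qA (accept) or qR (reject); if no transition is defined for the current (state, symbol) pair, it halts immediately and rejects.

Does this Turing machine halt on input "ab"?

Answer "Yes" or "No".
Step 0: [q0]ab (head at position 0)
Step 1: δ(q0, a) = (q0, □, R)  ⊢  □[q0]b (head at position 1)
Step 2: δ(q0, b) = (q0, □, R)  ⊢  □□[q0]□ (head at position 2)
Step 3: δ(q0, □) = (qA, □, R)  ⊢  □□□[qA]□ (head at position 3)
The machine is in qA, so it halts and accepts.
It halts after 3 steps.

Final answer: Yes - halts after 3 steps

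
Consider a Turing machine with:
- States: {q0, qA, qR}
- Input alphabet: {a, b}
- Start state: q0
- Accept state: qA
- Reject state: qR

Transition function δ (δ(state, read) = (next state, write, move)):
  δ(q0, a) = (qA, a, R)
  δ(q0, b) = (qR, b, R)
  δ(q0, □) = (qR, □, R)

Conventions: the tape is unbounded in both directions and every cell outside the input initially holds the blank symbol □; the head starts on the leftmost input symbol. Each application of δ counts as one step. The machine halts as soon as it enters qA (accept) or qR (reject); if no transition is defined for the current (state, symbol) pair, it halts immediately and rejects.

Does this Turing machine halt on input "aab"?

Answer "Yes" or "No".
Step 0: [q0]aab (head at position 0)
Step 1: δ(q0, a) = (qA, a, R)  ⊢  a[qA]ab (head at position 1)
The machine is in qA, so it halts and accepts.
It halts after 1 steps.

Final answer: Yes - halts after 1 steps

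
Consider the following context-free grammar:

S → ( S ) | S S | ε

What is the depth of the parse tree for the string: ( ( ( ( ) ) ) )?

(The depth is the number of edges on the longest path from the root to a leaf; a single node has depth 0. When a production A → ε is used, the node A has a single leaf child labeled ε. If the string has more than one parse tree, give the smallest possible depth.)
The string is 4 nested pairs. The shallowest parse tree applies S → ( S ) 4 times (one node per nested pair, each a child of the previous) and then S → ε in the middle.
S nodes at depths 0..4, ε leaf at depth 5; parentheses leaves are at depths 1..4.
(Using S → S S with an S → ε child anywhere only adds levels, so it cannot give a shallower tree.)
Depth = 5.

Final answer: 5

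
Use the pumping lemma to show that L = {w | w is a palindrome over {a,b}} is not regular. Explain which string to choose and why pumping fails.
Language: L = {w | w is a palindrome over {a,b}} (strings that read the same forwards and backwards)
Step 1: Assume for contradiction that L is regular, with pumping length p.
Step 2: Choose s = a^p b a^p. Then s ∈ L (it reads the same forwards and backwards) and |s| ≥ p.
Step 3: Consider any decomposition s = xyz with |xy| ≤ p and |y| > 0. Since |xy| ≤ p and the first p symbols of s are all a's, y = a^k for some k with 1 ≤ k ≤ p.
Step 4: Pumping up (i = 2): xy²z = a^(p+k) b a^p. Its reverse is a^p b a^(p+k) ≠ a^(p+k) b a^p (the single b is no longer in the middle), so xy²z is not a palindrome and xy²z ∉ L.
This contradicts the pumping lemma, so L is not regular.

Final answer: Choose s = a^p b a^p. Since |xy| ≤ p, y = a^k with k ≥ 1. Then xy²z = a^(p+k) b a^p is not a palindrome, so ∉ L.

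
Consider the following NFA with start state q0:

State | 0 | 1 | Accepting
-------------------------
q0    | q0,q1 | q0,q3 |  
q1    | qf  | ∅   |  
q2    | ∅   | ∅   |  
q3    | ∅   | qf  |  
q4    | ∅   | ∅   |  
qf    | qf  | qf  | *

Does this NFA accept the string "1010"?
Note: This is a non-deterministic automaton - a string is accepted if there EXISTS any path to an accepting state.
Track the set of states the NFA could be in: start {q0}
Read '1': {q0} → {q0, q3}
Read '0': {q0, q3} → {q0, q1}
Read '1': {q0, q1} → {q0, q3}
Read '0': {q0, q3} → {q0, q1}
Final set {q0, q1} contains no accepting state → rejected.

Final answer: No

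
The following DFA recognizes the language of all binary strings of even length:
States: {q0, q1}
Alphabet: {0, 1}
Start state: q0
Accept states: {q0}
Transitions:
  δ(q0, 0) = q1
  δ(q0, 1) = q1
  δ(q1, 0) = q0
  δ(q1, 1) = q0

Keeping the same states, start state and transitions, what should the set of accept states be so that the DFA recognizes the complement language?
The DFA is complete (every state has a transition on every symbol), so the complement
is recognized by the same DFA with accepting and non-accepting states swapped.
Original accept states: {q0}
Complement accept states = All states - Original accept states
= {q0, q1} - {q0}
= {q1}
Complement language: strings of ODD length

Final answer: {q1}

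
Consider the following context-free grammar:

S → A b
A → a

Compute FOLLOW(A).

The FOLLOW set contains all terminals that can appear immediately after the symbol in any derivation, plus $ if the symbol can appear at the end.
A occurs only in S → A b, where it is immediately followed by the terminal b. So FOLLOW(A) = {b}.

Final answer: {b}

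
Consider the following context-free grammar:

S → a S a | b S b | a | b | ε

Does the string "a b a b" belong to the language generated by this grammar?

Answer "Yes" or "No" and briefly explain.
Every production places the same symbol at both ends (or yields a single symbol / ε), so every derived string is a palindrome. a b a b reversed is b a b a ≠ a b a b, so it is not a palindrome and cannot be derived (already the first step fails: the string starts with a but ends with b, so neither S → a S a nor S → b S b fits).

Final answer: No - no valid derivation exists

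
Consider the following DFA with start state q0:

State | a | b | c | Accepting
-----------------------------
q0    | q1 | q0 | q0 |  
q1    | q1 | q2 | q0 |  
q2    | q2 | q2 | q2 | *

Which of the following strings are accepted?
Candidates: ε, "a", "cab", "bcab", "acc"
ε: q0; q0 is not accepting → rejected
"a": q0 → q1; q1 is not accepting → rejected
"cab": q0 → q0 → q1 → q2; q2 is accepting → accepted
"bcab": q0 → q0 → q0 → q1 → q2; q2 is accepting → accepted
"acc": q0 → q1 → q0 → q0; q0 is not accepting → rejected

Final answer: "cab", "bcab"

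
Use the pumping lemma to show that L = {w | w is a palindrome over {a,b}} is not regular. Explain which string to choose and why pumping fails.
Language: L = {w | w is a palindrome over {a,b}} (strings that read the same forwards and backwards)
Step 1: Assume for contradiction that L is regular, with pumping length p.
Step 2: Choose s = a^p b a^p. Then s ∈ L (it reads the same forwards and backwards) and |s| ≥ p.
Step 3: Consider any decomposition s = xyz with |xy| ≤ p and |y| > 0. Since |xy| ≤ p and the first p symbols of s are all a's, y = a^k for some k with 1 ≤ k ≤ p.
Step 4: Pumping up (i = 2): xy²z = a^(p+k) b a^p. Its reverse is a^p b a^(p+k) ≠ a^(p+k) b a^p (the single b is no longer in the middle), so xy²z is not a palindrome and xy²z ∉ L.
This contradicts the pumping lemma, so L is not regular.

Final answer: Choose s = a^p b a^p. Since |xy| ≤ p, y = a^k with k ≥ 1. Then xy²z = a^(p+k) b a^p is not a palindrome, so ∉ L.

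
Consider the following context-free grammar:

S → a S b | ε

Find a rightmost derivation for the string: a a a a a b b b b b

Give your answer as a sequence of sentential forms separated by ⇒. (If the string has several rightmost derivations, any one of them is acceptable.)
Start with S.
Step 1: the rightmost non-terminal is S; apply S → a S b:  a S b
Step 2: the rightmost non-terminal is S; apply S → a S b:  a a S b b
Step 3: the rightmost non-terminal is S; apply S → a S b:  a a a S b b b
Step 4: the rightmost non-terminal is S; apply S → a S b:  a a a a S b b b b
Step 5: the rightmost non-terminal is S; apply S → a S b:  a a a a a S b b b b b
Step 6: the rightmost non-terminal is S; apply S → ε:  a a a a a b b b b b

Final answer: S ⇒ a S b ⇒ a a S b b ⇒ a a a S b b b ⇒ a a a a S b b b b ⇒ a a a a a S b b b b b ⇒ a a a a a b b b b b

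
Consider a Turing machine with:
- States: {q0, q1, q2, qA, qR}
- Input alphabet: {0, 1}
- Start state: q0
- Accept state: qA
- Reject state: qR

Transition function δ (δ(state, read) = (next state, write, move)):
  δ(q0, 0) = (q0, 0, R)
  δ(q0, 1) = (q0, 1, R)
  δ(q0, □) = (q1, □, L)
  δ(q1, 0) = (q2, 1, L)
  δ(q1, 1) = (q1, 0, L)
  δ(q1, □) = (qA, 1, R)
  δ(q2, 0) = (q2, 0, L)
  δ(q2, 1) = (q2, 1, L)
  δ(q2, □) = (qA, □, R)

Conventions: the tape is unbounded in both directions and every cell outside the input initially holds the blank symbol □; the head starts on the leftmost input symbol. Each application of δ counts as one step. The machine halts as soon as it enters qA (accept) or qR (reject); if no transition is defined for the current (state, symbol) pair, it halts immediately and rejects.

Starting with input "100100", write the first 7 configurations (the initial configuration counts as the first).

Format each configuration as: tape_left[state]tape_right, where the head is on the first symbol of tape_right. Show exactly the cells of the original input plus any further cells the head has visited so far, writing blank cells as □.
Step 0: [q0]100100 (head at position 0)
Step 1: δ(q0, 1) = (q0, 1, R)  ⊢  1[q0]00100 (head at position 1)
Step 2: δ(q0, 0) = (q0, 0, R)  ⊢  10[q0]0100 (head at position 2)
Step 3: δ(q0, 0) = (q0, 0, R)  ⊢  100[q0]100 (head at position 3)
Step 4: δ(q0, 1) = (q0, 1, R)  ⊢  1001[q0]00 (head at position 4)
Step 5: δ(q0, 0) = (q0, 0, R)  ⊢  10010[q0]0 (head at position 5)
Step 6: δ(q0, 0) = (q0, 0, R)  ⊢  100100[q0]□ (head at position 6)

Final answer: [q0]100100 ⊢ 1[q0]00100 ⊢ 10[q0]0100 ⊢ 100[q0]100 ⊢ 1001[q0]00 ⊢ 10010[q0]0 ⊢ 100100[q0]□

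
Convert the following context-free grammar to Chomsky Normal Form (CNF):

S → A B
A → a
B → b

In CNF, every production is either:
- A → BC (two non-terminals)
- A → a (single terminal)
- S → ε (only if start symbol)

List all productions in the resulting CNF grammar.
The grammar has no ε-productions or unit productions to eliminate.
S → A B is already in CNF (two non-terminals) – keep it.
A → a is already in CNF (single terminal) – keep it.
B → b is already in CNF (single terminal) – keep it.
Resulting CNF grammar (3 productions): A → a; B → b; S → A B

Final answer: A → a; B → b; S → A B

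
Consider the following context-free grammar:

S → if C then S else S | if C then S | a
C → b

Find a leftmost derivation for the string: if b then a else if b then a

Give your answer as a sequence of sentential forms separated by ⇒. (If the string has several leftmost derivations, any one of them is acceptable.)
Start with S.
Step 1: the leftmost non-terminal is S; apply S → if C then S else S:  if C then S else S
Step 2: the leftmost non-terminal is C; apply C → b:  if b then S else S
Step 3: the leftmost non-terminal is S; apply S → a:  if b then a else S
Step 4: the leftmost non-terminal is S; apply S → if C then S:  if b then a else if C then S
Step 5: the leftmost non-terminal is C; apply C → b:  if b then a else if b then S
Step 6: the leftmost non-terminal is S; apply S → a:  if b then a else if b then a

Final answer: S ⇒ if C then S else S ⇒ if b then S else S ⇒ if b then a else S ⇒ if b then a else if C then S ⇒ if b then a else if b then S ⇒ if b then a else if b then a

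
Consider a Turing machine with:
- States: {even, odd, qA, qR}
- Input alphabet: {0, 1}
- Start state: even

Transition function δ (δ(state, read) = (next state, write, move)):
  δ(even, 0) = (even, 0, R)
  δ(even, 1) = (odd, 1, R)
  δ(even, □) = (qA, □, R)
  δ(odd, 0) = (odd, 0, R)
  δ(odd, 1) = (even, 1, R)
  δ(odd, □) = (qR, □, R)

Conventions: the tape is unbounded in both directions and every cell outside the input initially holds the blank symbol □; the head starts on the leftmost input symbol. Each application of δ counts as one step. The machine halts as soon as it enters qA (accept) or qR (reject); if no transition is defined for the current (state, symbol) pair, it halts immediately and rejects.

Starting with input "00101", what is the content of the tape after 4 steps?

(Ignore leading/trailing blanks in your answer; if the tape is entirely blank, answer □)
Step 0: [even]00101 (head at position 0)
Step 1: δ(even, 0) = (even, 0, R)  ⊢  0[even]0101 (head at position 1)
Step 2: δ(even, 0) = (even, 0, R)  ⊢  00[even]101 (head at position 2)
Step 3: δ(even, 1) = (odd, 1, R)  ⊢  001[odd]01 (head at position 3)
Step 4: δ(odd, 0) = (odd, 0, R)  ⊢  0010[odd]1 (head at position 4)
Tape after 4 steps (ignoring surrounding blanks): 00101

Final answer: Tape: 00101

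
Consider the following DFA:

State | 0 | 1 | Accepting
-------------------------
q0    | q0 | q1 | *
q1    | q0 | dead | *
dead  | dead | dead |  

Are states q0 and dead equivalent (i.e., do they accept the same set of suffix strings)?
Try the suffix ε (the empty string).
From q0: q0 — accepting.
From dead: dead — not accepting.
The two states disagree on this suffix, so they are not equivalent.

Final answer: No. Distinguishing string: ε (the empty string) - accepted from q0 but not from dead.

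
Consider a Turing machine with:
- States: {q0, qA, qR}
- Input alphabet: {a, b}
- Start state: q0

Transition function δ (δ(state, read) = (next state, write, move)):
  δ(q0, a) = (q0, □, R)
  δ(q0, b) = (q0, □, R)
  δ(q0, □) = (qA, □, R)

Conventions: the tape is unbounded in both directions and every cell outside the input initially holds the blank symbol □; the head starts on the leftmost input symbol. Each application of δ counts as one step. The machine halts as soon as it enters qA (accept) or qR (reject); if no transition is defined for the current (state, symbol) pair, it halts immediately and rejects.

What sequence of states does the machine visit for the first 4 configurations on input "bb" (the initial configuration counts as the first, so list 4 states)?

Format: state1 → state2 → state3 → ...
Step 0: [q0]bb (head at position 0)
Step 1: δ(q0, b) = (q0, □, R)  ⊢  □[q0]b (head at position 1)
Step 2: δ(q0, b) = (q0, □, R)  ⊢  □□[q0]□ (head at position 2)
Step 3: δ(q0, □) = (qA, □, R)  ⊢  □□□[qA]□ (head at position 3)
Reading off the states of these 4 configurations: q0 → q0 → q0 → qA

Final answer: q0 → q0 → q0 → qA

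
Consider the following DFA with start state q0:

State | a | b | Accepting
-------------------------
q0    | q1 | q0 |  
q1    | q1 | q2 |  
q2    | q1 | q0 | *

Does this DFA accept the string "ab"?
Start in q0.
Read 'a': q0 → q1
Read 'b': q1 → q2
Final state q2 is accepting, so the string is accepted.

Final answer: Yes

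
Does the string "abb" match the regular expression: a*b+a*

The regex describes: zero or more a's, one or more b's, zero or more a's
Yes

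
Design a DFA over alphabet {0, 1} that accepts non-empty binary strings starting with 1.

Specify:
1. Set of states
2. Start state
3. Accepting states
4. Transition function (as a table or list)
One valid DFA (any DFA recognizing the same language is acceptable):
States: {q0, q1, q2}
Start: q0
Accepting: {q1}
Transitions (accepting states marked with *):
State | 0 | 1 | Accepting
-------------------------
q0    | q2 | q1 |  
q1    | q1 | q1 | *
q2    | q2 | q2 |  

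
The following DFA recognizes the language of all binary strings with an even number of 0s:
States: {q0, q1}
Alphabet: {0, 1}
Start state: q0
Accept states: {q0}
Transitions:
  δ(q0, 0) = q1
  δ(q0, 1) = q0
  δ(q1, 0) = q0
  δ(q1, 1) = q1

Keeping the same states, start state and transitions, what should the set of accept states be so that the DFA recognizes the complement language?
The DFA is complete (every state has a transition on every symbol), so the complement
is recognized by the same DFA with accepting and non-accepting states swapped.
Original accept states: {q0}
Complement accept states = All states - Original accept states
= {q0, q1} - {q0}
= {q1}
Complement language: strings with an ODD number of 0s

Final answer: {q1}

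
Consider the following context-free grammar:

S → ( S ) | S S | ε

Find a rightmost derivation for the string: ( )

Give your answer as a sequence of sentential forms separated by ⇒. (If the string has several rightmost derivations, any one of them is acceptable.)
Start with S.
Step 1: the rightmost non-terminal is S; apply S → ( S ):  ( S )
Step 2: the rightmost non-terminal is S; apply S → ε:  ( )

Final answer: S ⇒ ( S ) ⇒ ( )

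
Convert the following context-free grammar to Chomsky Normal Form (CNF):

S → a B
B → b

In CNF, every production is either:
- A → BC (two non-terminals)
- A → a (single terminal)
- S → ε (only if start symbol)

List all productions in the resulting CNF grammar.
The grammar has no ε-productions or unit productions to eliminate.
S → a B has terminal a in a right-hand side of length ≥ 2: introduce T_a → a and use T_a in place of a.
B → b is already in CNF (single terminal) – keep it.
S → a B becomes S → T_a B.
Resulting CNF grammar (3 productions): T_a → a; B → b; S → T_a B

Final answer: T_a → a; B → b; S → T_a B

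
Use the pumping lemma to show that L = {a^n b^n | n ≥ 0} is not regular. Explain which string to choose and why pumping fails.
Language: L = {a^n b^n | n ≥ 0} (equal numbers of a's followed by b's)
Step 1: Assume for contradiction that L is regular, with pumping length p.
Step 2: Choose s = a^p b^p. Then s ∈ L (it has p a's followed by p b's) and |s| ≥ p.
Step 3: Consider any decomposition s = xyz with |xy| ≤ p and |y| > 0. Since |xy| ≤ p and the first p symbols of s are all a's, y = a^k for some k with 1 ≤ k ≤ p.
Step 4: Pumping up (i = 2): xy²z = a^(p+k) b^p, which has more a's than b's, so xy²z ∉ L.
This contradicts the pumping lemma, so L is not regular.

Final answer: Choose s = a^p b^p. Since |xy| ≤ p, y = a^k with k ≥ 1. Then xy²z = a^(p+k) b^p ∉ L.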